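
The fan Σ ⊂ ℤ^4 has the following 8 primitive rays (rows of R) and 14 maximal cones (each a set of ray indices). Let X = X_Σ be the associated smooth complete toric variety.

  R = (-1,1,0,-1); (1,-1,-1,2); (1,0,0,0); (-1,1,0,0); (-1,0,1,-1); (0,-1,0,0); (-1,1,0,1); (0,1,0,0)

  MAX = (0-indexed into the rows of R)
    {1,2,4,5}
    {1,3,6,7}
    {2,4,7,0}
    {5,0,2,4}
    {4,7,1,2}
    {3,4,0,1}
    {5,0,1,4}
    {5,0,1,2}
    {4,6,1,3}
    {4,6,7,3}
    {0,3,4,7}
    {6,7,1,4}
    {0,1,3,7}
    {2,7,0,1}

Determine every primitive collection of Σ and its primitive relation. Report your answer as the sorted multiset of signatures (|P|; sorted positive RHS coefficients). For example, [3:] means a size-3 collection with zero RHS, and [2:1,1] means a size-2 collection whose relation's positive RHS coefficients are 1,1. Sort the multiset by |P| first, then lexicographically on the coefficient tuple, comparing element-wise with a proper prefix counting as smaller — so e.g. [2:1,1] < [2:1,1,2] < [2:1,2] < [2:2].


|primitive collections| = 9. Relations:

  P = {5,7}:  v_{5} + v_{7} = 0  ⟹  sig = [2:]
  P = {2,3}:  v_{2} + v_{3} = v_{7}  ⟹  sig = [2:1]
  P = {3,5}:  v_{3} + v_{5} = v_{0} + v_{1} + v_{4}  ⟹  sig = [2:1,1,1]
  P = {5,6}:  v_{5} + v_{6} = v_{1} + v_{3} + v_{4}  ⟹  sig = [2:1,1,1]
  P = {2,6}:  v_{2} + v_{6} = v_{1} + v_{4} + 2·v_{7}  ⟹  sig = [2:1,1,2]
  P = {0,6}:  v_{0} + v_{6} = 2·v_{3}  ⟹  sig = [2:2]
  P = {0,1,2,4}:  v_{0} + v_{1} + v_{2} + v_{4} = 0  ⟹  sig = [4:]
  P = {0,1,4,7}:  v_{0} + v_{1} + v_{4} + v_{7} = v_{3}  ⟹  sig = [4:1]
  P = {1,3,4,7}:  v_{1} + v_{3} + v_{4} + v_{7} = v_{6}  ⟹  sig = [4:1]

Hence PRS(X_Σ) =
    |P|=2: 6 collections, coeffs (), (1), (1,1,1), (1,1,1), (1,1,2), (2)
    |P|=4: 3 collections, coeffs (), (1), (1)


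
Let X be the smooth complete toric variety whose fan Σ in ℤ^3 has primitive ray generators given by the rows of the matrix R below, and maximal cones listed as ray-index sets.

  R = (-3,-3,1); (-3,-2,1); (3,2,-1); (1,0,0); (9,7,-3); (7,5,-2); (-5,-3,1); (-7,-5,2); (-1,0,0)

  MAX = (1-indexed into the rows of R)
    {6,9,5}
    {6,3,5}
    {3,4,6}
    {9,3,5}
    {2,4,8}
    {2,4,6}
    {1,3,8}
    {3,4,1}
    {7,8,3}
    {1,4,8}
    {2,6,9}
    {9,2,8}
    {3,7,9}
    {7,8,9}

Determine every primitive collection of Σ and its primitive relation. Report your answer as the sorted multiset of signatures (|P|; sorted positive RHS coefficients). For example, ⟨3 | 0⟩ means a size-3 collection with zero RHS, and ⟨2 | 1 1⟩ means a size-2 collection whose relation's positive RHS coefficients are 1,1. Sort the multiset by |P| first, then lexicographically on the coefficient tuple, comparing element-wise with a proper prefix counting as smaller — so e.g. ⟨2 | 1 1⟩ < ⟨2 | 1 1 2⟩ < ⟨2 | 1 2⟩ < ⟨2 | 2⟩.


18 collections generate NE(X_Σ); each relation:

  P = {2,3}:  v_{2} + v_{3} = 0 — sig = ⟨2 | 0⟩
  P = {4,9}:  v_{4} + v_{9} = 0 — sig = ⟨2 | 0⟩
  P = {6,8}:  v_{6} + v_{8} = 0 — sig = ⟨2 | 0⟩
  P = {1,2}:  v_{1} + v_{2} = v_{4} + v_{8} — sig = ⟨2 | 1 1⟩
  P = {1,6}:  v_{1} + v_{6} = v_{3} + v_{4} — sig = ⟨2 | 1 1⟩
  P = {1,9}:  v_{1} + v_{9} = v_{3} + v_{8} — sig = ⟨2 | 1 1⟩
  P = {2,5}:  v_{2} + v_{5} = v_{6} + v_{9} — sig = ⟨2 | 1 1⟩
  P = {2,7}:  v_{2} + v_{7} = v_{8} + v_{9} — sig = ⟨2 | 1 1⟩
  P = {4,5}:  v_{4} + v_{5} = v_{3} + v_{6} — sig = ⟨2 | 1 1⟩
  P = {4,7}:  v_{4} + v_{7} = v_{3} + v_{8} — sig = ⟨2 | 1 1⟩
  P = {5,8}:  v_{5} + v_{8} = v_{3} + v_{9} — sig = ⟨2 | 1 1⟩
  P = {6,7}:  v_{6} + v_{7} = v_{3} + v_{9} — sig = ⟨2 | 1 1⟩
  P = {1,5}:  v_{1} + v_{5} = 2·v_{3} — sig = ⟨2 | 2⟩
  P = {1,7}:  v_{1} + v_{7} = 2·v_{3} + 2·v_{8} — sig = ⟨2 | 2 2⟩
  P = {5,7}:  v_{5} + v_{7} = 2·v_{3} + 2·v_{9} — sig = ⟨2 | 2 2⟩
  P = {3,4,8}:  v_{3} + v_{4} + v_{8} = v_{1} — sig = ⟨3 | 1⟩
  P = {3,6,9}:  v_{3} + v_{6} + v_{9} = v_{5} — sig = ⟨3 | 1⟩
  P = {3,8,9}:  v_{3} + v_{8} + v_{9} = v_{7} — sig = ⟨3 | 1⟩

Sorted signature multiset PRS(X):
{ ⟨2 | 0⟩ ×3,  ⟨2 | 1 1⟩ ×9,  ⟨2 | 2⟩,  ⟨2 | 2 2⟩ ×2,  ⟨3 | 1⟩ ×3 }


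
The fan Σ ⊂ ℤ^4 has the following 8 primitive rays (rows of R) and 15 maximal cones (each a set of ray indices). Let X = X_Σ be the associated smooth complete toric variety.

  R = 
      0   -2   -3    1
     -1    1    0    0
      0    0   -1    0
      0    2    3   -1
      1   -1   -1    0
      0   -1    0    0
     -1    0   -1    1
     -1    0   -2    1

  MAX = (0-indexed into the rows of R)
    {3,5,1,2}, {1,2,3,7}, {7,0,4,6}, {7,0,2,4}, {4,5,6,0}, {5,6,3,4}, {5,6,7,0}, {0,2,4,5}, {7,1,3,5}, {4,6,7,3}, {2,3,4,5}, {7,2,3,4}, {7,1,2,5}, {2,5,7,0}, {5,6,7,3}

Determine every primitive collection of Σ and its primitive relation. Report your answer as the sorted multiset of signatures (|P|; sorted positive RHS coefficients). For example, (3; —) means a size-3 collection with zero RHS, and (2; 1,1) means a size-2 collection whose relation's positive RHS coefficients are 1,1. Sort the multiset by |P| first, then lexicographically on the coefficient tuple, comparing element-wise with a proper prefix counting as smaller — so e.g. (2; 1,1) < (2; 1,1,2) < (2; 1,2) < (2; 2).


7 collections generate NE(X_Σ); each relation:

  • {0,3}:  v_{0} + v_{3} = 0 — sig = (2; —)
  • {1,4}:  v_{1} + v_{4} = v_{2} — sig = (2; 1)
  • {2,6}:  v_{2} + v_{6} = v_{7} — sig = (2; 1)
  • {0,1}:  v_{0} + v_{1} = v_{2} + v_{5} + v_{7} — sig = (2; 1,1,1)
  • {1,6}:  v_{1} + v_{6} = v_{3} + v_{5} + 2·v_{7} — sig = (2; 1,1,2)
  • {4,5,7}:  v_{4} + v_{5} + v_{7} = v_{0} — sig = (3; 1)
  • {2,3,5,7}:  v_{2} + v_{3} + v_{5} + v_{7} = v_{1} — sig = (4; 1)

so the primitive-relation signature multiset is
[(2; —), (2; 1), (2; 1), (2; 1,1,1), (2; 1,1,2), (3; 1), (4; 1)]


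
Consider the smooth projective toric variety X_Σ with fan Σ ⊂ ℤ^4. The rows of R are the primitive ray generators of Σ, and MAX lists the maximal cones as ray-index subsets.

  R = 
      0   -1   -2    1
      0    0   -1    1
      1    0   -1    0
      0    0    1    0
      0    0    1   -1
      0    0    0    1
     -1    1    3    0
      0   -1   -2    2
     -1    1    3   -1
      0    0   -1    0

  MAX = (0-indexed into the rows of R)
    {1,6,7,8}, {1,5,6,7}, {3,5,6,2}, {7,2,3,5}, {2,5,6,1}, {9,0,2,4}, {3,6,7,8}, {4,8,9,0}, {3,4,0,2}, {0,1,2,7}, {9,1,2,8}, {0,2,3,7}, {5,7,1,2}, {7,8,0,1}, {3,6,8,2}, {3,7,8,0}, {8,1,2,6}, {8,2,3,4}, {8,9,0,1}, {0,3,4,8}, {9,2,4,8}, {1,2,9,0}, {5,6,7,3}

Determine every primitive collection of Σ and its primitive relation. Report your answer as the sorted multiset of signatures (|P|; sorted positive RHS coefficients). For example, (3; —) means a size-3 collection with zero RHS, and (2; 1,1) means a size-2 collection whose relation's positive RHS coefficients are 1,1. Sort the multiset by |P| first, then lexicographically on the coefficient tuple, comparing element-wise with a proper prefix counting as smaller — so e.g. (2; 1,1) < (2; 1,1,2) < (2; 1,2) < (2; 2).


15 collections generate NE(X_Σ); each relation:

  • {1,4}:  v_{1} + v_{4} = 0  ⟹  sig = (2; —)
  • {3,9}:  v_{3} + v_{9} = 0  ⟹  sig = (2; —)
  • {0,5}:  v_{0} + v_{5} = v_{7}  ⟹  sig = (2; 1)
  • {1,3}:  v_{1} + v_{3} = v_{5}  ⟹  sig = (2; 1)
  • {4,5}:  v_{4} + v_{5} = v_{3}  ⟹  sig = (2; 1)
  • {5,8}:  v_{5} + v_{8} = v_{6}  ⟹  sig = (2; 1)
  • {5,9}:  v_{5} + v_{9} = v_{1}  ⟹  sig = (2; 1)
  • {0,6}:  v_{0} + v_{6} = v_{7} + v_{8}  ⟹  sig = (2; 1,1)
  • {4,6}:  v_{4} + v_{6} = v_{3} + v_{8}  ⟹  sig = (2; 1,1)
  • {4,7}:  v_{4} + v_{7} = v_{0} + v_{3}  ⟹  sig = (2; 1,1)
  • {6,9}:  v_{6} + v_{9} = v_{1} + v_{8}  ⟹  sig = (2; 1,1)
  • {7,9}:  v_{7} + v_{9} = v_{0} + v_{1}  ⟹  sig = (2; 1,1)
  • {0,2,8}:  v_{0} + v_{2} + v_{8} = 0  ⟹  sig = (3; —)
  • {2,7,8}:  v_{2} + v_{7} + v_{8} = v_{5}  ⟹  sig = (3; 1)
  • {2,6,7}:  v_{2} + v_{6} + v_{7} = 2·v_{5}  ⟹  sig = (3; 2)

so the primitive-relation signature multiset is
    |P|=2: 12 collections, coeffs (), (), (1), (1), (1), (1), (1), (1,1), (1,1), (1,1), (1,1), (1,1)
    |P|=3: 3 collections, coeffs (), (1), (2)


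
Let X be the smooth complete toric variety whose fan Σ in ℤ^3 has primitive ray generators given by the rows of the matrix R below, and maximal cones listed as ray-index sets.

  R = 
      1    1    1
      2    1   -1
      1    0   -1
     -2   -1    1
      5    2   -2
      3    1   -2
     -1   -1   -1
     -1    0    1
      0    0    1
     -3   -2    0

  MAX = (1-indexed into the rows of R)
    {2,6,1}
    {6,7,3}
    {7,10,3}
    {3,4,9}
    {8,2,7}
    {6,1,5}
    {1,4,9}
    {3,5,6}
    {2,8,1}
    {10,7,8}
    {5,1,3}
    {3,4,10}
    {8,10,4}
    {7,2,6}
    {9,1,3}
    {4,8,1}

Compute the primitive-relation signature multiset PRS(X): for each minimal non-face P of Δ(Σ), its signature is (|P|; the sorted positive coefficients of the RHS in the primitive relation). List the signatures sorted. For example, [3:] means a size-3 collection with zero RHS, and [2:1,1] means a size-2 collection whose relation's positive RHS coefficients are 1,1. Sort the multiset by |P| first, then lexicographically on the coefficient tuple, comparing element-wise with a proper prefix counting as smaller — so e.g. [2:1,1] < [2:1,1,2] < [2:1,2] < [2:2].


|primitive collections| = 23. Relations:

  P = {1,7}:  v_{1} + v_{7} = 0 ; sig = [2:]
  P = {2,4}:  v_{2} + v_{4} = 0 ; sig = [2:]
  P = {3,8}:  v_{3} + v_{8} = 0 ; sig = [2:]
  P = {1,10}:  v_{1} + v_{10} = v_{4} ; sig = [2:1]
  P = {2,3}:  v_{2} + v_{3} = v_{6} ; sig = [2:1]
  P = {2,10}:  v_{2} + v_{10} = v_{7} ; sig = [2:1]
  P = {4,6}:  v_{4} + v_{6} = v_{3} ; sig = [2:1]
  P = {4,7}:  v_{4} + v_{7} = v_{10} ; sig = [2:1]
  P = {6,8}:  v_{6} + v_{8} = v_{2} ; sig = [2:1]
  P = {2,9}:  v_{2} + v_{9} = v_{1} + v_{3} ; sig = [2:1,1]
  P = {5,7}:  v_{5} + v_{7} = v_{3} + v_{6} ; sig = [2:1,1]
  P = {5,8}:  v_{5} + v_{8} = v_{1} + v_{6} ; sig = [2:1,1]
  P = {6,10}:  v_{6} + v_{10} = v_{3} + v_{7} ; sig = [2:1,1]
  P = {7,9}:  v_{7} + v_{9} = v_{3} + v_{4} ; sig = [2:1,1]
  P = {8,9}:  v_{8} + v_{9} = v_{1} + v_{4} ; sig = [2:1,1]
  P = {2,5}:  v_{2} + v_{5} = v_{1} + 2·v_{6} ; sig = [2:1,2]
  P = {4,5}:  v_{4} + v_{5} = v_{1} + 2·v_{3} ; sig = [2:1,2]
  P = {6,9}:  v_{6} + v_{9} = v_{1} + 2·v_{3} ; sig = [2:1,2]
  P = {9,10}:  v_{9} + v_{10} = v_{3} + 2·v_{4} ; sig = [2:1,2]
  P = {5,10}:  v_{5} + v_{10} = 2·v_{3} ; sig = [2:2]
  P = {5,9}:  v_{5} + v_{9} = 2·v_{1} + 3·v_{3} ; sig = [2:2,3]
  P = {1,3,4}:  v_{1} + v_{3} + v_{4} = v_{9} ; sig = [3:1]
  P = {1,3,6}:  v_{1} + v_{3} + v_{6} = v_{5} ; sig = [3:1]

Sorted signature multiset PRS(X):
{ [2:] ×3,  [2:1] ×6,  [2:1,1] ×6,  [2:1,2] ×4,  [2:2],  [2:2,3],  [3:1] ×2 }


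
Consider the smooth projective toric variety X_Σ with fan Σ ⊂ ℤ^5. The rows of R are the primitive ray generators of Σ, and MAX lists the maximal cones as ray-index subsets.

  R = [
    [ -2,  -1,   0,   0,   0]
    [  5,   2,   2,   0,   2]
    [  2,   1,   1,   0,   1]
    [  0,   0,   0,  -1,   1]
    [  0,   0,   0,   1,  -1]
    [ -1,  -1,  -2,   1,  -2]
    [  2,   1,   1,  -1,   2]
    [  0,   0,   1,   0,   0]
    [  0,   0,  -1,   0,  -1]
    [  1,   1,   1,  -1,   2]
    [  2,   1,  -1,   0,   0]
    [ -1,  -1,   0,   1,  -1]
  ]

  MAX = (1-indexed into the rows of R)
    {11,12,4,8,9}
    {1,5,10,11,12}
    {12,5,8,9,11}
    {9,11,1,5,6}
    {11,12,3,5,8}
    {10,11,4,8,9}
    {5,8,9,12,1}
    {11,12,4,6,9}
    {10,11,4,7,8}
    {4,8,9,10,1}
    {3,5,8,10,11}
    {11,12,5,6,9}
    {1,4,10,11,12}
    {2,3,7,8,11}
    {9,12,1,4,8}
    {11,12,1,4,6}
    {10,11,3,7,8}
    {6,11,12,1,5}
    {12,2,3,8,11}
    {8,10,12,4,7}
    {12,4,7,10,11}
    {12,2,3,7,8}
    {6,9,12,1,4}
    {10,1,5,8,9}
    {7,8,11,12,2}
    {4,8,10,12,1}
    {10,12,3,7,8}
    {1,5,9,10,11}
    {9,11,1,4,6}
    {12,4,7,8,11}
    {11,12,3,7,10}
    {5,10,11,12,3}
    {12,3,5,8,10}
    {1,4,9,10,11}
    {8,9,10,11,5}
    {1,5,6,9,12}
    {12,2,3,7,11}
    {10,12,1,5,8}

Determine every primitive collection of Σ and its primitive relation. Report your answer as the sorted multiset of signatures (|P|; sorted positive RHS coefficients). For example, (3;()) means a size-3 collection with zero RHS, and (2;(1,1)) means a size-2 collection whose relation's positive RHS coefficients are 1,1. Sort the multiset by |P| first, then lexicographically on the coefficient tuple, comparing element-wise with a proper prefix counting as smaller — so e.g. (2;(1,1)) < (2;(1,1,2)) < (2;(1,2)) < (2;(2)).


Σ has 22 primitive collections:

  {4,5}:  v_{4} + v_{5} = 0 ; sig = (2;())
  {3,4}:  v_{3} + v_{4} = v_{7} ; sig = (2;(1))
  {5,7}:  v_{5} + v_{7} = v_{3} ; sig = (2;(1))
  {1,3}:  v_{1} + v_{3} = v_{10} + v_{12} ; sig = (2;(1,1))
  {3,6}:  v_{3} + v_{6} = v_{11} + v_{12} ; sig = (2;(1,1))
  {3,9}:  v_{3} + v_{9} = v_{8} + v_{11} ; sig = (2;(1,1))
  {6,8}:  v_{6} + v_{8} = v_{9} + v_{12} ; sig = (2;(1,1))
  {6,10}:  v_{6} + v_{10} = v_{1} + v_{11} ; sig = (2;(1,1))
  {1,2}:  v_{1} + v_{2} = v_{3} + v_{7} + v_{12} ; sig = (2;(1,1,1))
  {1,7}:  v_{1} + v_{7} = v_{4} + v_{10} + v_{12} ; sig = (2;(1,1,1))
  {6,7}:  v_{6} + v_{7} = v_{4} + v_{11} + v_{12} ; sig = (2;(1,1,1))
  {7,9}:  v_{7} + v_{9} = v_{4} + v_{8} + v_{11} ; sig = (2;(1,1,1))
  {2,4}:  v_{2} + v_{4} = 2·v_{7} + v_{8} + v_{11} + v_{12} ; sig = (2;(1,1,1,2))
  {2,5}:  v_{2} + v_{5} = 2·v_{3} + v_{8} + v_{11} + v_{12} ; sig = (2;(1,1,1,2))
  {2,6}:  v_{2} + v_{6} = v_{7} + v_{8} + 2·v_{11} + 2·v_{12} ; sig = (2;(1,1,2,2))
  {2,9}:  v_{2} + v_{9} = v_{7} + 2·v_{8} + 2·v_{11} + v_{12} ; sig = (2;(1,1,2,2))
  {2,10}:  v_{2} + v_{10} = 2·v_{3} + v_{7} ; sig = (2;(1,2))
  {1,8,11}:  v_{1} + v_{8} + v_{11} = 0 ; sig = (3;())
  {9,10,12}:  v_{9} + v_{10} + v_{12} = 0 ; sig = (3;())
  {1,9,11,12}:  v_{1} + v_{9} + v_{11} + v_{12} = v_{6} ; sig = (4;(1))
  {8,10,11,12}:  v_{8} + v_{10} + v_{11} + v_{12} = v_{3} ; sig = (4;(1))
  {3,7,8,11,12}:  v_{3} + v_{7} + v_{8} + v_{11} + v_{12} = v_{2} ; sig = (5;(1))

Sorted signature multiset PRS(X):
    (2;())
    (2;(1))
    (2;(1))
    (2;(1,1))
    (2;(1,1))
    (2;(1,1))
    (2;(1,1))
    (2;(1,1))
    (2;(1,1,1))
    (2;(1,1,1))
    (2;(1,1,1))
    (2;(1,1,1))
    (2;(1,1,1,2))
    (2;(1,1,1,2))
    (2;(1,1,2,2))
    (2;(1,1,2,2))
    (2;(1,2))
    (3;())
    (3;())
    (4;(1))
    (4;(1))
    (5;(1))


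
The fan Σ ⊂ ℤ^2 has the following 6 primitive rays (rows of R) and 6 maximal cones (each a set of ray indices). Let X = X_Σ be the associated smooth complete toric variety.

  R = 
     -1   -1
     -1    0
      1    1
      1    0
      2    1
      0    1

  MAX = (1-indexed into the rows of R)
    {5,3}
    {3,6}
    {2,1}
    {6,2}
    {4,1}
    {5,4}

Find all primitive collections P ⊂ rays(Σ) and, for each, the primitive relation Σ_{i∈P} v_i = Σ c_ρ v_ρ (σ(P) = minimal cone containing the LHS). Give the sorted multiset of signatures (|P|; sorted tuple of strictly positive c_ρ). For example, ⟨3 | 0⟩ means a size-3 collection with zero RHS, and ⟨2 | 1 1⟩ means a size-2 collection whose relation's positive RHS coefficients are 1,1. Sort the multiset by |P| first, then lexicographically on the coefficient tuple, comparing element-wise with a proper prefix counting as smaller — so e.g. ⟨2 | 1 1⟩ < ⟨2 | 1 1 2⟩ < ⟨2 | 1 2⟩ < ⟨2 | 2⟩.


9 minimal non-faces of Δ(Σ) (on 6 rays):

  • {1,3}:  v_{1} + v_{3} = 0  so sig = ⟨2 | 0⟩
  • {2,4}:  v_{2} + v_{4} = 0  so sig = ⟨2 | 0⟩
  • {1,5}:  v_{1} + v_{5} = v_{4}  so sig = ⟨2 | 1⟩
  • {1,6}:  v_{1} + v_{6} = v_{2}  so sig = ⟨2 | 1⟩
  • {2,3}:  v_{2} + v_{3} = v_{6}  so sig = ⟨2 | 1⟩
  • {2,5}:  v_{2} + v_{5} = v_{3}  so sig = ⟨2 | 1⟩
  • {3,4}:  v_{3} + v_{4} = v_{5}  so sig = ⟨2 | 1⟩
  • {4,6}:  v_{4} + v_{6} = v_{3}  so sig = ⟨2 | 1⟩
  • {5,6}:  v_{5} + v_{6} = 2·v_{3}  so sig = ⟨2 | 2⟩

Sorted signature multiset PRS(X):
    |P|=2: 9 collections, coeffs (), (), (1), (1), (1), (1), (1), (1), (2)


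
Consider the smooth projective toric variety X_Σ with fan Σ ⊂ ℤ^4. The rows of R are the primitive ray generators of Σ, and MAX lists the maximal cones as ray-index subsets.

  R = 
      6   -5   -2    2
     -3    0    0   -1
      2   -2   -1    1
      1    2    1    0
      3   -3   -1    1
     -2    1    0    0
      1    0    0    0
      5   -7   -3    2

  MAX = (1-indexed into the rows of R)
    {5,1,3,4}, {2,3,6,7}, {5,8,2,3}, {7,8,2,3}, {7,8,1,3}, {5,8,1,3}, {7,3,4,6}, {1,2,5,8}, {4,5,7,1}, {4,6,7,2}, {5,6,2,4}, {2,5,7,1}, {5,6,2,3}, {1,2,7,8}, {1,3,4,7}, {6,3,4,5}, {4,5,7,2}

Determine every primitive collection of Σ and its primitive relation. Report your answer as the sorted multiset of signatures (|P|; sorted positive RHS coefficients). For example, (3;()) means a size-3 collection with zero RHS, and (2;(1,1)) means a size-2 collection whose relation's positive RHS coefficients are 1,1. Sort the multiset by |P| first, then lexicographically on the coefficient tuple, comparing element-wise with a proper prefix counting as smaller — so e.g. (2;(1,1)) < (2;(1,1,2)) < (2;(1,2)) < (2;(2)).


Σ has 9 primitive collections:

  P={4,8}:  v_{4} + v_{8} = v_{1}  →  sig = (2;(1))
  P={6,8}:  v_{6} + v_{8} = v_{2} + 3·v_{3}  →  sig = (2;(1,3))
  P={1,6}:  v_{1} + v_{6} = 2·v_{3}  →  sig = (2;(2))
  P={2,3,4}:  v_{2} + v_{3} + v_{4} = 0  →  sig = (3;())
  P={1,2,3}:  v_{1} + v_{2} + v_{3} = v_{8}  →  sig = (3;(1))
  P={3,5,7}:  v_{3} + v_{5} + v_{7} = v_{1}  →  sig = (3;(1))
  P={5,6,7}:  v_{5} + v_{6} + v_{7} = v_{3}  →  sig = (3;(1))
  P={1,2,4}:  v_{1} + v_{2} + v_{4} = v_{5} + v_{7}  →  sig = (3;(1,1))
  P={5,7,8}:  v_{5} + v_{7} + v_{8} = 2·v_{1} + v_{2}  →  sig = (3;(1,2))

Hence PRS(X_Σ) =
[(2;(1)), (2;(1,3)), (2;(2)), (3;()), (3;(1)), (3;(1)), (3;(1)), (3;(1,1)), (3;(1,2))]


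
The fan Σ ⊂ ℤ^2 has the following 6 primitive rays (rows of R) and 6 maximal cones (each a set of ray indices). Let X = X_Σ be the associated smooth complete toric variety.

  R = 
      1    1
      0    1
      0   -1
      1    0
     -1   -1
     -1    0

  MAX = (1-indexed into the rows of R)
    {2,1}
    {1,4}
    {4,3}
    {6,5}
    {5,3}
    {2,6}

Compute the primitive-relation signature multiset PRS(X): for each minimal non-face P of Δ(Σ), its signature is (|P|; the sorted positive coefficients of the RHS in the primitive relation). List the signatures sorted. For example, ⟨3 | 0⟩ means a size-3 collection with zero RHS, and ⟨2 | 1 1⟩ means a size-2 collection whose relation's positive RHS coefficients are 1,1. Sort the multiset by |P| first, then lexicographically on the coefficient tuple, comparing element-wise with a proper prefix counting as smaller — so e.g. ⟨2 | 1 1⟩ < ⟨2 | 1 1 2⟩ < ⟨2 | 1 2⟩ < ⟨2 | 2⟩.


The 9 primitive collections of Σ (r=6, n=2):

  • {1,5}:  v_{1} + v_{5} = 0 — sig = ⟨2 | 0⟩
  • {2,3}:  v_{2} + v_{3} = 0 — sig = ⟨2 | 0⟩
  • {4,6}:  v_{4} + v_{6} = 0 — sig = ⟨2 | 0⟩
  • {1,3}:  v_{1} + v_{3} = v_{4} — sig = ⟨2 | 1⟩
  • {1,6}:  v_{1} + v_{6} = v_{2} — sig = ⟨2 | 1⟩
  • {2,4}:  v_{2} + v_{4} = v_{1} — sig = ⟨2 | 1⟩
  • {2,5}:  v_{2} + v_{5} = v_{6} — sig = ⟨2 | 1⟩
  • {3,6}:  v_{3} + v_{6} = v_{5} — sig = ⟨2 | 1⟩
  • {4,5}:  v_{4} + v_{5} = v_{3} — sig = ⟨2 | 1⟩

so the primitive-relation signature multiset is
{ ⟨2 | 0⟩ ×3,  ⟨2 | 1⟩ ×6 }


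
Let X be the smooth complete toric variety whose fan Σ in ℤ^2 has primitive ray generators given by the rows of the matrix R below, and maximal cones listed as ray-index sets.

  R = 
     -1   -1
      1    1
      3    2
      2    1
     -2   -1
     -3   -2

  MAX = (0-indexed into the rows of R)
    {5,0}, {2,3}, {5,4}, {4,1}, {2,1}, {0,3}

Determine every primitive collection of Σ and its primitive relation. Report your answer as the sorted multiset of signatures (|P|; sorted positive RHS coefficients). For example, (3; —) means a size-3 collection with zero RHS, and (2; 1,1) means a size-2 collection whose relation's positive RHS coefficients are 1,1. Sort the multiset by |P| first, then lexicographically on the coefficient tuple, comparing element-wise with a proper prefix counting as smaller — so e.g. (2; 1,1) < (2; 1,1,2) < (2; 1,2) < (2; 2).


Minimal non-faces — 9 found among 6 rays, 6 max cones:

  • {0,1}:  v_{0} + v_{1} = 0  ⟹  sig = (2; —)
  • {2,5}:  v_{2} + v_{5} = 0  ⟹  sig = (2; —)
  • {3,4}:  v_{3} + v_{4} = 0  ⟹  sig = (2; —)
  • {0,2}:  v_{0} + v_{2} = v_{3}  ⟹  sig = (2; 1)
  • {0,4}:  v_{0} + v_{4} = v_{5}  ⟹  sig = (2; 1)
  • {1,3}:  v_{1} + v_{3} = v_{2}  ⟹  sig = (2; 1)
  • {1,5}:  v_{1} + v_{5} = v_{4}  ⟹  sig = (2; 1)
  • {2,4}:  v_{2} + v_{4} = v_{1}  ⟹  sig = (2; 1)
  • {3,5}:  v_{3} + v_{5} = v_{0}  ⟹  sig = (2; 1)

Hence PRS(X_Σ) =
    |P|=2: 9 collections, coeffs (), (), (), (1), (1), (1), (1), (1), (1)


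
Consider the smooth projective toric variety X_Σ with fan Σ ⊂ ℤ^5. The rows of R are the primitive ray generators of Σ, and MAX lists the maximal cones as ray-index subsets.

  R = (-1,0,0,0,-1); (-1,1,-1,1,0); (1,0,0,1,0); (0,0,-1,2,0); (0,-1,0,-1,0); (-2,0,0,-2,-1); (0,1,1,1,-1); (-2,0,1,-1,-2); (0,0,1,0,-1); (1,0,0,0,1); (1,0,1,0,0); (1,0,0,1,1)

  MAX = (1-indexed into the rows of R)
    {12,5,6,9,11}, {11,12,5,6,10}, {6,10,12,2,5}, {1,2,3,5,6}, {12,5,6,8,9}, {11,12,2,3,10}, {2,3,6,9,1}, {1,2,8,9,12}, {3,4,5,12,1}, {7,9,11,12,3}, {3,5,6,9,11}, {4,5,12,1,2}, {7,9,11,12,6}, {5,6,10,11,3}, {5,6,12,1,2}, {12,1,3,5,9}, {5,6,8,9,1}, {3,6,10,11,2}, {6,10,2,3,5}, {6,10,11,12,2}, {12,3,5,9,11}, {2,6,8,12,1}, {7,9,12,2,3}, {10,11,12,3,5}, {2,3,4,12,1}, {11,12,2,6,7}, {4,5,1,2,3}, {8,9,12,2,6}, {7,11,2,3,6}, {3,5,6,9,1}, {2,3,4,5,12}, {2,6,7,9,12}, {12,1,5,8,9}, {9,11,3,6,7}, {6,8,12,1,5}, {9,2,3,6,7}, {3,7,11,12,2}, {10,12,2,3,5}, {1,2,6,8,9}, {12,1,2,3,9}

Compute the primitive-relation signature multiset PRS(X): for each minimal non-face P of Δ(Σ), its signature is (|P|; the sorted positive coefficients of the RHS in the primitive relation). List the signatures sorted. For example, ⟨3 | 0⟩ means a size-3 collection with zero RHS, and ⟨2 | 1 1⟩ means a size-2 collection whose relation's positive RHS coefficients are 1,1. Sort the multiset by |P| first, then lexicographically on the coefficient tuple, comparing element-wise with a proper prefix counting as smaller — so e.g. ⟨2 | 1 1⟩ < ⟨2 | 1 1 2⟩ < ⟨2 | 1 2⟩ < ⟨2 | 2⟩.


Σ has 23 primitive collections:

  {1,10}:  v_{1} + v_{10} = 0 — sig = ⟨2 | 0⟩
  {1,11}:  v_{1} + v_{11} = v_{9} — sig = ⟨2 | 1⟩
  {5,7}:  v_{5} + v_{7} = v_{9} — sig = ⟨2 | 1⟩
  {9,10}:  v_{9} + v_{10} = v_{11} — sig = ⟨2 | 1⟩
  {3,8}:  v_{3} + v_{8} = v_{1} + v_{9} — sig = ⟨2 | 1 1⟩
  {4,6}:  v_{4} + v_{6} = v_{1} + v_{2} + v_{5} — sig = ⟨2 | 1 1 1⟩
  {4,11}:  v_{4} + v_{11} = v_{1} + v_{3} + v_{12} — sig = ⟨2 | 1 1 1⟩
  {8,10}:  v_{8} + v_{10} = v_{6} + v_{9} + v_{12} — sig = ⟨2 | 1 1 1⟩
  {4,10}:  v_{4} + v_{10} = v_{2} + v_{3} + v_{5} + v_{12} — sig = ⟨2 | 1 1 1 1⟩
  {4,7}:  v_{4} + v_{7} = v_{1} + v_{2} + v_{3} + v_{9} + v_{12} — sig = ⟨2 | 1 1 1 1 1⟩
  {7,8}:  v_{7} + v_{8} = v_{2} + v_{6} + 3·v_{9} + v_{12} — sig = ⟨2 | 1 1 1 3⟩
  {4,9}:  v_{4} + v_{9} = 2·v_{1} + v_{3} + v_{12} — sig = ⟨2 | 1 1 2⟩
  {8,11}:  v_{8} + v_{11} = v_{6} + 2·v_{9} + v_{12} — sig = ⟨2 | 1 1 2⟩
  {1,7}:  v_{1} + v_{7} = v_{2} + 2·v_{9} — sig = ⟨2 | 1 2⟩
  {7,10}:  v_{7} + v_{10} = v_{2} + 2·v_{11} — sig = ⟨2 | 1 2⟩
  {4,8}:  v_{4} + v_{8} = 3·v_{1} + v_{12} — sig = ⟨2 | 1 3⟩
  {2,5,11}:  v_{2} + v_{5} + v_{11} = 0 — sig = ⟨3 | 0⟩
  {3,6,12}:  v_{3} + v_{6} + v_{12} = 0 — sig = ⟨3 | 0⟩
  {2,5,9}:  v_{2} + v_{5} + v_{9} = v_{1} — sig = ⟨3 | 1⟩
  {2,9,11}:  v_{2} + v_{9} + v_{11} = v_{7} — sig = ⟨3 | 1⟩
  {2,5,8}:  v_{2} + v_{5} + v_{8} = 2·v_{1} + v_{6} + v_{12} — sig = ⟨3 | 1 1 2⟩
  {1,6,9,12}:  v_{1} + v_{6} + v_{9} + v_{12} = v_{8} — sig = ⟨4 | 1⟩
  {1,2,3,5,12}:  v_{1} + v_{2} + v_{3} + v_{5} + v_{12} = v_{4} — sig = ⟨5 | 1⟩

Signatures (|P|; sorted positive RHS coefficients), sorted:
    ⟨2 | 0⟩
    ⟨2 | 1⟩
    ⟨2 | 1⟩
    ⟨2 | 1⟩
    ⟨2 | 1 1⟩
    ⟨2 | 1 1 1⟩
    ⟨2 | 1 1 1⟩
    ⟨2 | 1 1 1⟩
    ⟨2 | 1 1 1 1⟩
    ⟨2 | 1 1 1 1 1⟩
    ⟨2 | 1 1 1 3⟩
    ⟨2 | 1 1 2⟩
    ⟨2 | 1 1 2⟩
    ⟨2 | 1 2⟩
    ⟨2 | 1 2⟩
    ⟨2 | 1 3⟩
    ⟨3 | 0⟩
    ⟨3 | 0⟩
    ⟨3 | 1⟩
    ⟨3 | 1⟩
    ⟨3 | 1 1 2⟩
    ⟨4 | 1⟩
    ⟨5 | 1⟩


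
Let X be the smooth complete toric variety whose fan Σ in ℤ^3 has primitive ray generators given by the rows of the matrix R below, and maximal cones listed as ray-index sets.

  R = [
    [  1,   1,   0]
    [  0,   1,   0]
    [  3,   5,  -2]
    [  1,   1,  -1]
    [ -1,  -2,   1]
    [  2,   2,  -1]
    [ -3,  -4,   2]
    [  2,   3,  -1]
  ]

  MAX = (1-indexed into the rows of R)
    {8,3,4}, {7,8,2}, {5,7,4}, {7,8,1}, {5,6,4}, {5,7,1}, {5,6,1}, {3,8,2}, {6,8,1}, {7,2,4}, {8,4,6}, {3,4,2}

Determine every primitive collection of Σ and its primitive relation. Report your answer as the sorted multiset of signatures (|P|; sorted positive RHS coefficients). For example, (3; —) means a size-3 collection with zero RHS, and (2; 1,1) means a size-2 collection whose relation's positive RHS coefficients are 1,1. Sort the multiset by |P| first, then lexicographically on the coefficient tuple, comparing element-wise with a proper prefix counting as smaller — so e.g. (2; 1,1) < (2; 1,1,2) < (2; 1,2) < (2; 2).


12 collections generate NE(X_Σ); each relation:

  • {1,4}:  v_{1} + v_{4} = v_{6}  →  sig = (2; 1)
  • {2,6}:  v_{2} + v_{6} = v_{8}  →  sig = (2; 1)
  • {3,5}:  v_{3} + v_{5} = v_{8}  →  sig = (2; 1)
  • {3,7}:  v_{3} + v_{7} = v_{2}  →  sig = (2; 1)
  • {5,8}:  v_{5} + v_{8} = v_{1}  →  sig = (2; 1)
  • {6,7}:  v_{6} + v_{7} = v_{5}  →  sig = (2; 1)
  • {2,5}:  v_{2} + v_{5} = v_{7} + v_{8}  →  sig = (2; 1,1)
  • {1,2}:  v_{1} + v_{2} = v_{7} + 2·v_{8}  →  sig = (2; 1,2)
  • {3,6}:  v_{3} + v_{6} = v_{4} + 2·v_{8}  →  sig = (2; 1,2)
  • {1,3}:  v_{1} + v_{3} = 2·v_{8}  →  sig = (2; 2)
  • {4,7,8}:  v_{4} + v_{7} + v_{8} = 0  →  sig = (3; —)
  • {2,4,8}:  v_{2} + v_{4} + v_{8} = v_{3}  →  sig = (3; 1)

Signatures (|P|; sorted positive RHS coefficients), sorted:
    |P|=2: 10 collections, coeffs (1), (1), (1), (1), (1), (1), (1,1), (1,2), (1,2), (2)
    |P|=3: 2 collections, coeffs (), (1)


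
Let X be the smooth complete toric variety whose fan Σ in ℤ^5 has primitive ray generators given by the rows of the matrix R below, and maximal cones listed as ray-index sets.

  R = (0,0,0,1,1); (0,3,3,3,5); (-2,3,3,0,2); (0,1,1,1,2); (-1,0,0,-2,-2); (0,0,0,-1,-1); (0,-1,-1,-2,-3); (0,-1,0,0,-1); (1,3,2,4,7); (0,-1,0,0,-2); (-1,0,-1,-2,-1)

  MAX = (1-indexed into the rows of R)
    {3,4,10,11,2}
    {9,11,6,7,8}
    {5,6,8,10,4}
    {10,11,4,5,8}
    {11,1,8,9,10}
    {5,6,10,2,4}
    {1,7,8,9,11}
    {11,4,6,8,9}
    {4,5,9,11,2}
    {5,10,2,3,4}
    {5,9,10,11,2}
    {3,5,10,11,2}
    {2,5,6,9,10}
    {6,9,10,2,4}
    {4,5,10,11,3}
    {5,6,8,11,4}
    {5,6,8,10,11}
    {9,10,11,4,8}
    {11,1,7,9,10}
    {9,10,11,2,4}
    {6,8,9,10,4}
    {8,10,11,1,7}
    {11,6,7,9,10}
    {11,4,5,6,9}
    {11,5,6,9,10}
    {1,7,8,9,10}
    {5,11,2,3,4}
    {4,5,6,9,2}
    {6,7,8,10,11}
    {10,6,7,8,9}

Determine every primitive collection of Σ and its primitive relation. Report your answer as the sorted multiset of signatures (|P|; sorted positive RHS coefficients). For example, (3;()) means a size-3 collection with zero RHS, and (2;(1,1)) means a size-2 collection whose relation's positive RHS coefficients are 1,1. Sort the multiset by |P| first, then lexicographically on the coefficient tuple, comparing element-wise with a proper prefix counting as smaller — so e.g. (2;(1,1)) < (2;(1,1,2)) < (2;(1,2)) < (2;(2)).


|primitive collections| = 20. Relations:

  • {1,6}:  v_{1} + v_{6} = 0  ⟹  sig = (2;())
  • {4,7}:  v_{4} + v_{7} = v_{6}  ⟹  sig = (2;(1))
  • {1,5}:  v_{1} + v_{5} = v_{4} + v_{10} + v_{11}  ⟹  sig = (2;(1,1,1))
  • {1,4}:  v_{1} + v_{4} = v_{8} + v_{9} + v_{10} + v_{11}  ⟹  sig = (2;(1,1,1,1))
  • {2,7}:  v_{2} + v_{7} = v_{5} + v_{6} + v_{9} + v_{10}  ⟹  sig = (2;(1,1,1,1))
  • {5,7}:  v_{5} + v_{7} = 2·v_{6} + v_{10} + v_{11}  ⟹  sig = (2;(1,1,2))
  • {1,2}:  v_{1} + v_{2} = 2·v_{4} + v_{9} + 2·v_{10} + v_{11}  ⟹  sig = (2;(1,1,2,2))
  • {3,8}:  v_{3} + v_{8} = 4·v_{4} + v_{5} + 2·v_{10} + v_{11}  ⟹  sig = (2;(1,1,2,4))
  • {3,7}:  v_{3} + v_{7} = 3·v_{5} + v_{9} + v_{10}  ⟹  sig = (2;(1,1,3))
  • {3,6}:  v_{3} + v_{6} = v_{2} + 2·v_{5}  ⟹  sig = (2;(1,2))
  • {3,9}:  v_{3} + v_{9} = 2·v_{2} + v_{11}  ⟹  sig = (2;(1,2))
  • {1,3}:  v_{1} + v_{3} = v_{2} + 2·v_{4} + 2·v_{10} + 2·v_{11}  ⟹  sig = (2;(1,2,2,2))
  • {2,8}:  v_{2} + v_{8} = 3·v_{4} + v_{10}  ⟹  sig = (2;(1,3))
  • {2,6,11}:  v_{2} + v_{6} + v_{11} = 2·v_{5} + v_{9}  ⟹  sig = (3;(1,2))
  • {5,8,9}:  v_{5} + v_{8} + v_{9} = 2·v_{4}  ⟹  sig = (3;(2))
  • {4,5,9,10}:  v_{4} + v_{5} + v_{9} + v_{10} = v_{2}  ⟹  sig = (4;(1))
  • {4,6,10,11}:  v_{4} + v_{6} + v_{10} + v_{11} = v_{5}  ⟹  sig = (4;(1))
  • {7,8,9,10,11}:  v_{7} + v_{8} + v_{9} + v_{10} + v_{11} = 0  ⟹  sig = (5;())
  • {2,4,5,10,11}:  v_{2} + v_{4} + v_{5} + v_{10} + v_{11} = v_{3}  ⟹  sig = (5;(1))
  • {6,8,9,10,11}:  v_{6} + v_{8} + v_{9} + v_{10} + v_{11} = v_{4}  ⟹  sig = (5;(1))

Hence PRS(X_Σ) =
    (2;())
    (2;(1))
    (2;(1,1,1))
    (2;(1,1,1,1))
    (2;(1,1,1,1))
    (2;(1,1,2))
    (2;(1,1,2,2))
    (2;(1,1,2,4))
    (2;(1,1,3))
    (2;(1,2))
    (2;(1,2))
    (2;(1,2,2,2))
    (2;(1,3))
    (3;(1,2))
    (3;(2))
    (4;(1))
    (4;(1))
    (5;())
    (5;(1))
    (5;(1))


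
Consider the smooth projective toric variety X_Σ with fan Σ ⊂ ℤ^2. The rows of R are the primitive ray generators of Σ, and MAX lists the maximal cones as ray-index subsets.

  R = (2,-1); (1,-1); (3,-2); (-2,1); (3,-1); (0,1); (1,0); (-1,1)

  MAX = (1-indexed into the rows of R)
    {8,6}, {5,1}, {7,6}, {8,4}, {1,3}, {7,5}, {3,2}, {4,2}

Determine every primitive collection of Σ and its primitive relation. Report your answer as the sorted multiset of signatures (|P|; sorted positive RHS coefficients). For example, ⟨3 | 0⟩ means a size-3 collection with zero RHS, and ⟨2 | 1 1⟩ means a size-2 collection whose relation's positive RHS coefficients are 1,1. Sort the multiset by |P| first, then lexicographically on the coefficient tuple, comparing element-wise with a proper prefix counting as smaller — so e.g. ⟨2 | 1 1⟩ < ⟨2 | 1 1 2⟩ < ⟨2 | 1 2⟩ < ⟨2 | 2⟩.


Minimal non-faces — 20 found among 8 rays, 8 max cones:

  {1,4}:  v_{1} + v_{4} = 0  ⇒ sig = ⟨2 | 0⟩
  {2,8}:  v_{2} + v_{8} = 0  ⇒ sig = ⟨2 | 0⟩
  {1,2}:  v_{1} + v_{2} = v_{3}  ⇒ sig = ⟨2 | 1⟩
  {1,7}:  v_{1} + v_{7} = v_{5}  ⇒ sig = ⟨2 | 1⟩
  {1,8}:  v_{1} + v_{8} = v_{7}  ⇒ sig = ⟨2 | 1⟩
  {2,6}:  v_{2} + v_{6} = v_{7}  ⇒ sig = ⟨2 | 1⟩
  {2,7}:  v_{2} + v_{7} = v_{1}  ⇒ sig = ⟨2 | 1⟩
  {3,4}:  v_{3} + v_{4} = v_{2}  ⇒ sig = ⟨2 | 1⟩
  {3,6}:  v_{3} + v_{6} = v_{5}  ⇒ sig = ⟨2 | 1⟩
  {3,8}:  v_{3} + v_{8} = v_{1}  ⇒ sig = ⟨2 | 1⟩
  {4,5}:  v_{4} + v_{5} = v_{7}  ⇒ sig = ⟨2 | 1⟩
  {4,7}:  v_{4} + v_{7} = v_{8}  ⇒ sig = ⟨2 | 1⟩
  {7,8}:  v_{7} + v_{8} = v_{6}  ⇒ sig = ⟨2 | 1⟩
  {1,6}:  v_{1} + v_{6} = 2·v_{7}  ⇒ sig = ⟨2 | 2⟩
  {2,5}:  v_{2} + v_{5} = 2·v_{1}  ⇒ sig = ⟨2 | 2⟩
  {3,7}:  v_{3} + v_{7} = 2·v_{1}  ⇒ sig = ⟨2 | 2⟩
  {4,6}:  v_{4} + v_{6} = 2·v_{8}  ⇒ sig = ⟨2 | 2⟩
  {5,8}:  v_{5} + v_{8} = 2·v_{7}  ⇒ sig = ⟨2 | 2⟩
  {3,5}:  v_{3} + v_{5} = 3·v_{1}  ⇒ sig = ⟨2 | 3⟩
  {5,6}:  v_{5} + v_{6} = 3·v_{7}  ⇒ sig = ⟨2 | 3⟩

Signatures (|P|; sorted positive RHS coefficients), sorted:
{ ⟨2 | 0⟩ ×2,  ⟨2 | 1⟩ ×11,  ⟨2 | 2⟩ ×5,  ⟨2 | 3⟩ ×2 }


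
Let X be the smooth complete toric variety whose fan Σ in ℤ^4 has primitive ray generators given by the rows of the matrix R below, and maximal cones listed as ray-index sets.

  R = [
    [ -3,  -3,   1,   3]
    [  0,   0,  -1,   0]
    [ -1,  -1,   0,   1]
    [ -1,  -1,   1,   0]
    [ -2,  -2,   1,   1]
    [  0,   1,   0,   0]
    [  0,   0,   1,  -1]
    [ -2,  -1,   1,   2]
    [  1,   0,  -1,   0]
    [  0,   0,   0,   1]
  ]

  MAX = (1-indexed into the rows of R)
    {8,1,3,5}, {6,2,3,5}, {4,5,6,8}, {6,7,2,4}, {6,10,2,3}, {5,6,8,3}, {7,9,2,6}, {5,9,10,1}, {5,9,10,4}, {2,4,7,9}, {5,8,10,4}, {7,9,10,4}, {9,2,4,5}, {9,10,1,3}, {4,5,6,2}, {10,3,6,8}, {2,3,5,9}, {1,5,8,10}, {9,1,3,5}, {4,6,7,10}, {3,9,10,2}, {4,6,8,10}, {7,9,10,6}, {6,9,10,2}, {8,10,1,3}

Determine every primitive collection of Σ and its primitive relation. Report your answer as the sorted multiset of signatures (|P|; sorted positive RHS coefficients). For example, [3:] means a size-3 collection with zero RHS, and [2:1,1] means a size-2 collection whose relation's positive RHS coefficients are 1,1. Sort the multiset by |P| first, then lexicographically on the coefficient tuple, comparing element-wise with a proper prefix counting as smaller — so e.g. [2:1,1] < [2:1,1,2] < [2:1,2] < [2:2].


The 18 primitive collections of Σ (r=10, n=4):

  P = {3,4}:  v_{3} + v_{4} = v_{5} — sig = [2:1]
  P = {3,7}:  v_{3} + v_{7} = v_{4} — sig = [2:1]
  P = {1,6}:  v_{1} + v_{6} = v_{3} + v_{8} — sig = [2:1,1]
  P = {8,9}:  v_{8} + v_{9} = v_{3} + v_{10} — sig = [2:1,1]
  P = {1,7}:  v_{1} + v_{7} = v_{4} + v_{5} + v_{10} — sig = [2:1,1,1]
  P = {7,8}:  v_{7} + v_{8} = 2·v_{4} + v_{6} + v_{10} — sig = [2:1,1,2]
  P = {1,4}:  v_{1} + v_{4} = 2·v_{5} + v_{10} — sig = [2:1,2]
  P = {2,8}:  v_{2} + v_{8} = 2·v_{3} + v_{6} — sig = [2:1,2]
  P = {5,7}:  v_{5} + v_{7} = 2·v_{4} — sig = [2:2]
  P = {1,2}:  v_{1} + v_{2} = 3·v_{3} — sig = [2:3]
  P = {2,7,10}:  v_{2} + v_{7} + v_{10} = 0 — sig = [3:]
  P = {4,6,9}:  v_{4} + v_{6} + v_{9} = 0 — sig = [3:]
  P = {2,4,10}:  v_{2} + v_{4} + v_{10} = v_{3} — sig = [3:1]
  P = {3,5,10}:  v_{3} + v_{5} + v_{10} = v_{1} — sig = [3:1]
  P = {5,6,9}:  v_{5} + v_{6} + v_{9} = v_{3} — sig = [3:1]
  P = {5,6,10}:  v_{5} + v_{6} + v_{10} = v_{8} — sig = [3:1]
  P = {3,6,9}:  v_{3} + v_{6} + v_{9} = v_{2} + v_{10} — sig = [3:1,1]
  P = {2,5,10}:  v_{2} + v_{5} + v_{10} = 2·v_{3} — sig = [3:2]

Signatures (|P|; sorted positive RHS coefficients), sorted:
{ [2:1] ×2,  [2:1,1] ×2,  [2:1,1,1],  [2:1,1,2],  [2:1,2] ×2,  [2:2],  [2:3],  [3:] ×2,  [3:1] ×4,  [3:1,1],  [3:2] }


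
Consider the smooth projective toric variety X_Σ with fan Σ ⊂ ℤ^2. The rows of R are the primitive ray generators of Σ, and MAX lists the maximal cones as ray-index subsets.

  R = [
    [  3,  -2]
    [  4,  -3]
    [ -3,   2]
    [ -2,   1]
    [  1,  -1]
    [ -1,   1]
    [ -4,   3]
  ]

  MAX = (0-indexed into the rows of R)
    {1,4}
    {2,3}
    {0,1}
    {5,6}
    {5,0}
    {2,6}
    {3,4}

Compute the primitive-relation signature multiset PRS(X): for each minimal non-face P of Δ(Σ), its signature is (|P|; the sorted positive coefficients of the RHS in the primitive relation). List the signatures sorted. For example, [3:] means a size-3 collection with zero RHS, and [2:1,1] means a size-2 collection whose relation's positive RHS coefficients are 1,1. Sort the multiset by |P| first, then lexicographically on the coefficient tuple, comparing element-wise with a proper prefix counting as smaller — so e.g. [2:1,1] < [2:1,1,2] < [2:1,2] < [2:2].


Σ has 14 primitive collections:

  P={0,2}:  v_{0} + v_{2} = 0  ⟹  sig = [2:]
  P={1,6}:  v_{1} + v_{6} = 0  ⟹  sig = [2:]
  P={4,5}:  v_{4} + v_{5} = 0  ⟹  sig = [2:]
  P={0,3}:  v_{0} + v_{3} = v_{4}  ⟹  sig = [2:1]
  P={0,4}:  v_{0} + v_{4} = v_{1}  ⟹  sig = [2:1]
  P={0,6}:  v_{0} + v_{6} = v_{5}  ⟹  sig = [2:1]
  P={1,2}:  v_{1} + v_{2} = v_{4}  ⟹  sig = [2:1]
  P={1,5}:  v_{1} + v_{5} = v_{0}  ⟹  sig = [2:1]
  P={2,4}:  v_{2} + v_{4} = v_{3}  ⟹  sig = [2:1]
  P={2,5}:  v_{2} + v_{5} = v_{6}  ⟹  sig = [2:1]
  P={3,5}:  v_{3} + v_{5} = v_{2}  ⟹  sig = [2:1]
  P={4,6}:  v_{4} + v_{6} = v_{2}  ⟹  sig = [2:1]
  P={1,3}:  v_{1} + v_{3} = 2·v_{4}  ⟹  sig = [2:2]
  P={3,6}:  v_{3} + v_{6} = 2·v_{2}  ⟹  sig = [2:2]

Hence PRS(X_Σ) =
{ [2:] ×3,  [2:1] ×9,  [2:2] ×2 }


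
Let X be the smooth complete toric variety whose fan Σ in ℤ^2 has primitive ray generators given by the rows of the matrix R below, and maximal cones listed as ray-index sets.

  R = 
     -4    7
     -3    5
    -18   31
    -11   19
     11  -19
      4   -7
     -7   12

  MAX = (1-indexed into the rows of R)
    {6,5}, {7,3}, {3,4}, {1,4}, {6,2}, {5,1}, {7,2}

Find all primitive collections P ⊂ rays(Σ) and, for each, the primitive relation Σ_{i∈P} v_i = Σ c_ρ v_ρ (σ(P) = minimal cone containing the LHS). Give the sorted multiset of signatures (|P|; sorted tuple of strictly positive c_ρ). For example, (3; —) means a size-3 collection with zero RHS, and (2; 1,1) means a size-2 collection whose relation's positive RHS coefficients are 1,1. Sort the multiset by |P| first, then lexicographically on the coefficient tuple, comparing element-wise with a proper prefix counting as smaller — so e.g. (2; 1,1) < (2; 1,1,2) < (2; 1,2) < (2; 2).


14 collections generate NE(X_Σ); each relation:

  P = {1,6}:  v_{1} + v_{6} = 0  ⟹  sig = (2; —)
  P = {4,5}:  v_{4} + v_{5} = 0  ⟹  sig = (2; —)
  P = {1,2}:  v_{1} + v_{2} = v_{7}  ⟹  sig = (2; 1)
  P = {1,7}:  v_{1} + v_{7} = v_{4}  ⟹  sig = (2; 1)
  P = {3,5}:  v_{3} + v_{5} = v_{7}  ⟹  sig = (2; 1)
  P = {4,6}:  v_{4} + v_{6} = v_{7}  ⟹  sig = (2; 1)
  P = {4,7}:  v_{4} + v_{7} = v_{3}  ⟹  sig = (2; 1)
  P = {5,7}:  v_{5} + v_{7} = v_{6}  ⟹  sig = (2; 1)
  P = {6,7}:  v_{6} + v_{7} = v_{2}  ⟹  sig = (2; 1)
  P = {1,3}:  v_{1} + v_{3} = 2·v_{4}  ⟹  sig = (2; 2)
  P = {2,4}:  v_{2} + v_{4} = 2·v_{7}  ⟹  sig = (2; 2)
  P = {2,5}:  v_{2} + v_{5} = 2·v_{6}  ⟹  sig = (2; 2)
  P = {3,6}:  v_{3} + v_{6} = 2·v_{7}  ⟹  sig = (2; 2)
  P = {2,3}:  v_{2} + v_{3} = 3·v_{7}  ⟹  sig = (2; 3)

Hence PRS(X_Σ) =
[(2; —), (2; —), (2; 1), (2; 1), (2; 1), (2; 1), (2; 1), (2; 1), (2; 1), (2; 2), (2; 2), (2; 2), (2; 2), (2; 3)]


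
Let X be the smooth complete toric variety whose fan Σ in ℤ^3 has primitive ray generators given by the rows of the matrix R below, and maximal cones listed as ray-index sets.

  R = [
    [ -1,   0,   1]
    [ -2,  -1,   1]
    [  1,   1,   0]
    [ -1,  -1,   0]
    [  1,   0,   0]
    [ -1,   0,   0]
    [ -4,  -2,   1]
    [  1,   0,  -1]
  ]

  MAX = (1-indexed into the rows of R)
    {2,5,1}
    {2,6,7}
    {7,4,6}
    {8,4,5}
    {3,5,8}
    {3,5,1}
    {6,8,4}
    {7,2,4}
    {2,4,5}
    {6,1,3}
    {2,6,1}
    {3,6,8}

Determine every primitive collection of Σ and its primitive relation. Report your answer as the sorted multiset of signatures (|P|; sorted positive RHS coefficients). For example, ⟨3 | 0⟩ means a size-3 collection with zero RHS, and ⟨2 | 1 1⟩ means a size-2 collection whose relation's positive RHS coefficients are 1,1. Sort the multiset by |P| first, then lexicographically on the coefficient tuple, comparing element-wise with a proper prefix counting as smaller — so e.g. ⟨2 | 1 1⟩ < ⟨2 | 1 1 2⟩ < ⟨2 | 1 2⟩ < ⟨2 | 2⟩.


Minimal non-faces — 11 found among 8 rays, 12 max cones:

  • {1,8}:  v_{1} + v_{8} = 0  →  sig = ⟨2 | 0⟩
  • {3,4}:  v_{3} + v_{4} = 0  →  sig = ⟨2 | 0⟩
  • {5,6}:  v_{5} + v_{6} = 0  →  sig = ⟨2 | 0⟩
  • {1,4}:  v_{1} + v_{4} = v_{2}  →  sig = ⟨2 | 1⟩
  • {2,3}:  v_{2} + v_{3} = v_{1}  →  sig = ⟨2 | 1⟩
  • {2,8}:  v_{2} + v_{8} = v_{4}  →  sig = ⟨2 | 1⟩
  • {3,7}:  v_{3} + v_{7} = v_{2} + v_{6}  →  sig = ⟨2 | 1 1⟩
  • {5,7}:  v_{5} + v_{7} = v_{2} + v_{4}  →  sig = ⟨2 | 1 1⟩
  • {1,7}:  v_{1} + v_{7} = 2·v_{2} + v_{6}  →  sig = ⟨2 | 1 2⟩
  • {7,8}:  v_{7} + v_{8} = 2·v_{4} + v_{6}  →  sig = ⟨2 | 1 2⟩
  • {2,4,6}:  v_{2} + v_{4} + v_{6} = v_{7}  →  sig = ⟨3 | 1⟩

so the primitive-relation signature multiset is
{ ⟨2 | 0⟩ ×3,  ⟨2 | 1⟩ ×3,  ⟨2 | 1 1⟩ ×2,  ⟨2 | 1 2⟩ ×2,  ⟨3 | 1⟩ }
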